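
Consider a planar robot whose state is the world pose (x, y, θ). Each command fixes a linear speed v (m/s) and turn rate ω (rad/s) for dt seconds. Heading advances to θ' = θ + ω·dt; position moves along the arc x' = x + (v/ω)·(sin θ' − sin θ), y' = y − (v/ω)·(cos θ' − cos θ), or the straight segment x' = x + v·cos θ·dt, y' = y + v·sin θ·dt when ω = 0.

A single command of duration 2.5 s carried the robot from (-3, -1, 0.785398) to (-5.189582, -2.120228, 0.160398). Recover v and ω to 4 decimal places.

v = -1.0000, ω = -0.2500

Δθ = 0.160398 − 0.785398 = -0.625000
ω = Δθ/dt = -0.625000/2.5 = -0.2500
R = Δx/(sin θ' − sin θ) = 4.0000
v = R·ω = 4.0000·-0.2500 = -1.0000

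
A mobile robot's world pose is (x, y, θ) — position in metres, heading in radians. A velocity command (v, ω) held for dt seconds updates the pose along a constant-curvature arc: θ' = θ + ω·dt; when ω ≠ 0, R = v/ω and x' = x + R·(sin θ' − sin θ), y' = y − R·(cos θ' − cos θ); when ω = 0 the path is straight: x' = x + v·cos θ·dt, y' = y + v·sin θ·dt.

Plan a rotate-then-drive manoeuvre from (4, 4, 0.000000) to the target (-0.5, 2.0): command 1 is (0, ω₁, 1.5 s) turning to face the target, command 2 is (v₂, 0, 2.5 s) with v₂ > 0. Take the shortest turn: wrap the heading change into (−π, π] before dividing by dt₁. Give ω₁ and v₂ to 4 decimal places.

ω₁ = -1.8156, v₂ = 1.9698

heading to target = atan2(2−4, -0.5−4) = -2.7234
Δθ = wrap(-2.7234 − 0.0000) = -2.7234; ω₁ = Δθ/dt₁ = -1.8156
distance = √((-0.5−4)² + (2−4)²) = 4.9244; v₂ = distance/dt₂ = 1.9698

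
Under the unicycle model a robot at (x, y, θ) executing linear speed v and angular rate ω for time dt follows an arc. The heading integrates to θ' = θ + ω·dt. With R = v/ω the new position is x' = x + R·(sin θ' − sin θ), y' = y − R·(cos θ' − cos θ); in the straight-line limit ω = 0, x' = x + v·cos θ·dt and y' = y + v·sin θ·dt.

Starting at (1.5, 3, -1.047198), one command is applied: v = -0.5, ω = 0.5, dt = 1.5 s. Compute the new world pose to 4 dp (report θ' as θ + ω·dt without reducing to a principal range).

(0.9268, 3.4562, -0.2972)

θ' = -1.0472 + 0.5·1.5 = -0.2972
R = v/ω = -0.5/0.5 = -1.0000
x' = 1.5 + -1.0000·(sin -0.2972 − sin -1.0472) = 0.9268
y' = 3 − -1.0000·(cos -0.2972 − cos -1.0472) = 3.4562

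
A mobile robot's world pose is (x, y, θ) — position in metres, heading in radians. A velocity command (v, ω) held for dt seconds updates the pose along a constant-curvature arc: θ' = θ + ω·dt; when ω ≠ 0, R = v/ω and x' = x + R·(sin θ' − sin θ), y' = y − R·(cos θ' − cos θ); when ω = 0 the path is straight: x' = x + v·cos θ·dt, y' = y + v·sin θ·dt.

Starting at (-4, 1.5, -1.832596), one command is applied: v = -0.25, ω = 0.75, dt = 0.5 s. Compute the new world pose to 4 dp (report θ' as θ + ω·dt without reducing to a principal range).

θ' = -1.8326 + 0.75·0.5 = -1.4576
R = v/ω = -0.25/0.75 = -0.3333
x' = -4 + -0.3333·(sin -1.4576 − sin -1.8326) = -3.9908
y' = 1.5 − -0.3333·(cos -1.4576 − cos -1.8326) = 1.6239

(-3.9908, 1.6239, -1.4576)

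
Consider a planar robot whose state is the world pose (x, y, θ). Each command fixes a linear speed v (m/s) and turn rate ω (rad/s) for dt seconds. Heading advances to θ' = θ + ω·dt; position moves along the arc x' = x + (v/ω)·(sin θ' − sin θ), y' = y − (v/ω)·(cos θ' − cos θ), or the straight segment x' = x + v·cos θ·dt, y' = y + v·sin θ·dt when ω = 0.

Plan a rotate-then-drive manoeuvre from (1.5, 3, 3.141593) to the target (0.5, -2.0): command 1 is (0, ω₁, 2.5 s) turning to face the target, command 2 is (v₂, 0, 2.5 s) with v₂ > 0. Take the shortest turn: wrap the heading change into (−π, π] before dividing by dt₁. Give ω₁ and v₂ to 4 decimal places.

heading to target = atan2(-2−3, 0.5−1.5) = -1.7682
Δθ = wrap(-1.7682 − 3.1416) = 1.3734; ω₁ = Δθ/dt₁ = 0.5494
distance = √((0.5−1.5)² + (-2−3)²) = 5.0990; v₂ = distance/dt₂ = 2.0396

ω₁ = 0.5494, v₂ = 2.0396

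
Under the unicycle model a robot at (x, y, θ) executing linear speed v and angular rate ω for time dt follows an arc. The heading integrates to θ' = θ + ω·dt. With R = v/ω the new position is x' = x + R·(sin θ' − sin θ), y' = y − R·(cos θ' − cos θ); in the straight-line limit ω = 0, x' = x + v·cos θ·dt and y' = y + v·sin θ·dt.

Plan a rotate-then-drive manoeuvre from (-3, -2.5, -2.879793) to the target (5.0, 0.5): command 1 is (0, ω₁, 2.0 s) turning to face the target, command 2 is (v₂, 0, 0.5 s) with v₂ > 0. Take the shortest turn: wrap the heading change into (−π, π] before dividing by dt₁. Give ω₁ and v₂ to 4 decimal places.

ω₁ = -1.5223, v₂ = 17.0880

heading to target = atan2(0.5−-2.5, 5−-3) = 0.3588
Δθ = wrap(0.3588 − -2.8798) = -3.0446; ω₁ = Δθ/dt₁ = -1.5223
distance = √((5−-3)² + (0.5−-2.5)²) = 8.5440; v₂ = distance/dt₂ = 17.0880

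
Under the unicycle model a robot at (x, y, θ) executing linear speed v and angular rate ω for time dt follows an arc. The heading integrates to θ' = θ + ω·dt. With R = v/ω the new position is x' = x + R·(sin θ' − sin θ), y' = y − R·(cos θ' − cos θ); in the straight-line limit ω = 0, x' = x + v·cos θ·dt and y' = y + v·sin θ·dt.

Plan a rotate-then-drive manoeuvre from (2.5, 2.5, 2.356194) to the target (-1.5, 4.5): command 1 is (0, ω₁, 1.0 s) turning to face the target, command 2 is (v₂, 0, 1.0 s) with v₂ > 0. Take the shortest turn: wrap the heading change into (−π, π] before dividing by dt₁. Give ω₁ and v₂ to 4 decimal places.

ω₁ = 0.3218, v₂ = 4.4721

heading to target = atan2(4.5−2.5, -1.5−2.5) = 2.6779
Δθ = wrap(2.6779 − 2.3562) = 0.3218; ω₁ = Δθ/dt₁ = 0.3218
distance = √((-1.5−2.5)² + (4.5−2.5)²) = 4.4721; v₂ = distance/dt₂ = 4.4721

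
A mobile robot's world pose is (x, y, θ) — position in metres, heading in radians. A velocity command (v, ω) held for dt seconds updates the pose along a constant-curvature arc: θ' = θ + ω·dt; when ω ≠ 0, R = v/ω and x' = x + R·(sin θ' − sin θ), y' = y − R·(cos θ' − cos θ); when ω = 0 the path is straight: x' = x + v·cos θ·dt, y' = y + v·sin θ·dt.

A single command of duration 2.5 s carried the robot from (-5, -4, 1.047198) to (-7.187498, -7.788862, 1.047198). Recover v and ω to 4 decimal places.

v = -1.7500, ω = 0.0000

Δθ = 1.047198 − 1.047198 = 0.000000
ω = Δθ/dt = 0.000000/2.5 = 0.0000
ω = 0 → v = (Δx·cos θ + Δy·sin θ)/dt = -1.7500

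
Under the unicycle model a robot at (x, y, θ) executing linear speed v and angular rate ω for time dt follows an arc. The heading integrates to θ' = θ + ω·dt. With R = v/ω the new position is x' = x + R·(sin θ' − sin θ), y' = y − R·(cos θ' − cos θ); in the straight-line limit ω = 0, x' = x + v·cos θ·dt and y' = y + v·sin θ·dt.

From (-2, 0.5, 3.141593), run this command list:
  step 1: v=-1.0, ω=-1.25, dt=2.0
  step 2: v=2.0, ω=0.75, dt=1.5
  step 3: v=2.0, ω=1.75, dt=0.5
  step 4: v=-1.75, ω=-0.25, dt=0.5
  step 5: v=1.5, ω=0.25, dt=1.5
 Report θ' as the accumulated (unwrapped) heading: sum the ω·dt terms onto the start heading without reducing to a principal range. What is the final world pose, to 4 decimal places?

step 1: θ'=0.6416 (R=0.8000) → pose (-1.5212, -0.9409, 0.6416)
step 2: θ'=1.7666 (R=2.6667) → pose (-0.5014, 1.7143, 1.7666)
step 3: θ'=2.6416 (R=1.1429) → pose (-1.0745, 2.4949, 2.6416)
step 4: θ'=2.5166 (R=7.0000) → pose (-0.3348, 2.0285, 2.5166)
step 5: θ'=2.8916 (R=6.0000) → pose (-2.3610, 2.9762, 2.8916)

(-2.3610, 2.9762, 2.8916)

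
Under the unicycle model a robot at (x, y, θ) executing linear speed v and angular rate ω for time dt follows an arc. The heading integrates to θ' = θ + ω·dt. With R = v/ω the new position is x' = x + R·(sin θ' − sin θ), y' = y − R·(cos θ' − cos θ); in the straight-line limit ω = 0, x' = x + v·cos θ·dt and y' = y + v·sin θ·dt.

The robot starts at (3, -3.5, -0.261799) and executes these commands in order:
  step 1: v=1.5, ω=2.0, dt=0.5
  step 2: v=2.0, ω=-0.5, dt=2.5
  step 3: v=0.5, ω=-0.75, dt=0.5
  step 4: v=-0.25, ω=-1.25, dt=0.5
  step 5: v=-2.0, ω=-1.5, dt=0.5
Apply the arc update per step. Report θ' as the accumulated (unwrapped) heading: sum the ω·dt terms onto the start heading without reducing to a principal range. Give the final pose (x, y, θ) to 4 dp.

step 1: θ'=0.7382 (R=0.7500) → pose (3.6988, -3.3303, 0.7382)
step 2: θ'=-0.5118 (R=-4.0000) → pose (8.3497, -2.8016, -0.5118)
step 3: θ'=-0.8868 (R=-0.6667) → pose (8.5399, -2.9616, -0.8868)
step 4: θ'=-1.5118 (R=0.2000) → pose (8.4952, -2.8470, -1.5118)
step 5: θ'=-2.2618 (R=1.3333) → pose (8.7988, -1.9186, -2.2618)

(8.7988, -1.9186, -2.2618)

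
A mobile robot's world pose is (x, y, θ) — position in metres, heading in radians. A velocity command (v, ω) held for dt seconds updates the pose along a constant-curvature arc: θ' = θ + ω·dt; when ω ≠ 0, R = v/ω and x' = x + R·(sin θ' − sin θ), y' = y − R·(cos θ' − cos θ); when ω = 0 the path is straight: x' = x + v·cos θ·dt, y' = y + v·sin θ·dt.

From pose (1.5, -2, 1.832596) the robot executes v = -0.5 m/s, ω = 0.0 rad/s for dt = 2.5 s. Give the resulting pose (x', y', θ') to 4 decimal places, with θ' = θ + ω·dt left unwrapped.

θ' = 1.8326 + 0.0·2.5 = 1.8326
ω = 0 → straight: x' = 1.5 + -0.5·cos(1.8326)·2.5 = 1.8235
y' = -2 + -0.5·sin(1.8326)·2.5 = -3.2074

(1.8235, -3.2074, 1.8326)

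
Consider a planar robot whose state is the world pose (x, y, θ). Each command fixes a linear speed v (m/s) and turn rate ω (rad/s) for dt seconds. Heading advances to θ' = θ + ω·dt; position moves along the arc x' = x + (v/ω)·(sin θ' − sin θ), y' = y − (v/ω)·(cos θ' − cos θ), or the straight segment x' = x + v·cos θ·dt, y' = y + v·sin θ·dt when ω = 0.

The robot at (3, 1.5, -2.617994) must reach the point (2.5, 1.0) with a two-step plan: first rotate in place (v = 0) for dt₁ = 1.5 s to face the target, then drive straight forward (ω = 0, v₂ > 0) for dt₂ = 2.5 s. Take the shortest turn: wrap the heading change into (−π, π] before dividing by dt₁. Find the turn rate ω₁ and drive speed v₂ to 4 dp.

ω₁ = 0.1745, v₂ = 0.2828

heading to target = atan2(1−1.5, 2.5−3) = -2.3562
Δθ = wrap(-2.3562 − -2.6180) = 0.2618; ω₁ = Δθ/dt₁ = 0.1745
distance = √((2.5−3)² + (1−1.5)²) = 0.7071; v₂ = distance/dt₂ = 0.2828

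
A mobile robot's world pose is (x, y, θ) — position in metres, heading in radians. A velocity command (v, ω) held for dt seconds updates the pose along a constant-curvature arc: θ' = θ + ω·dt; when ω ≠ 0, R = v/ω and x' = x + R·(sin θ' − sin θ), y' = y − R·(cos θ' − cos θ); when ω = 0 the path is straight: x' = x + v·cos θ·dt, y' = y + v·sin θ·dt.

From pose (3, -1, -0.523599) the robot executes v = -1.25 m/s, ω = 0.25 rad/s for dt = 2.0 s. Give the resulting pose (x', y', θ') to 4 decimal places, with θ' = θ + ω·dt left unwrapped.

θ' = -0.5236 + 0.25·2.0 = -0.0236
R = v/ω = -1.25/0.25 = -5.0000
x' = 3 + -5.0000·(sin -0.0236 − sin -0.5236) = 0.6180
y' = -1 − -5.0000·(cos -0.0236 − cos -0.5236) = -0.3315

(0.6180, -0.3315, -0.0236)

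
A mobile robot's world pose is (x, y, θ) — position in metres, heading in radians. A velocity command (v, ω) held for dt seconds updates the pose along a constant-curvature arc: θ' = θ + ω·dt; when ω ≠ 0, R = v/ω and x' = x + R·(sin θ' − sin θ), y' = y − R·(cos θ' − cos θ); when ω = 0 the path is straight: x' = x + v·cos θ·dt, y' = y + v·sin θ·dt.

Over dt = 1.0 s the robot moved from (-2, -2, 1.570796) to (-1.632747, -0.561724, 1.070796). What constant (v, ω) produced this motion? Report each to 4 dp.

Δθ = 1.070796 − 1.570796 = -0.500000
ω = Δθ/dt = -0.500000/1.0 = -0.5000
R = −Δy/(cos θ' − cos θ) = -3.0000
v = R·ω = -3.0000·-0.5000 = 1.5000

v = 1.5000, ω = -0.5000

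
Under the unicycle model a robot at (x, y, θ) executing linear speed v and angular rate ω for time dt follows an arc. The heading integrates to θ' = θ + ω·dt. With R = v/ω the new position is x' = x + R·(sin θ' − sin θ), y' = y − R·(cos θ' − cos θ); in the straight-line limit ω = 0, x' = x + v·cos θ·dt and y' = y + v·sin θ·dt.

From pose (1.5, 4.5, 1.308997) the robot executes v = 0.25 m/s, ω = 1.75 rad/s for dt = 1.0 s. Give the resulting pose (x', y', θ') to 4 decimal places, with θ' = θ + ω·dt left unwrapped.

(1.3738, 4.6793, 3.0590)

θ' = 1.3090 + 1.75·1.0 = 3.0590
R = v/ω = 0.25/1.75 = 0.1429
x' = 1.5 + 0.1429·(sin 3.0590 − sin 1.3090) = 1.3738
y' = 4.5 − 0.1429·(cos 3.0590 − cos 1.3090) = 4.6793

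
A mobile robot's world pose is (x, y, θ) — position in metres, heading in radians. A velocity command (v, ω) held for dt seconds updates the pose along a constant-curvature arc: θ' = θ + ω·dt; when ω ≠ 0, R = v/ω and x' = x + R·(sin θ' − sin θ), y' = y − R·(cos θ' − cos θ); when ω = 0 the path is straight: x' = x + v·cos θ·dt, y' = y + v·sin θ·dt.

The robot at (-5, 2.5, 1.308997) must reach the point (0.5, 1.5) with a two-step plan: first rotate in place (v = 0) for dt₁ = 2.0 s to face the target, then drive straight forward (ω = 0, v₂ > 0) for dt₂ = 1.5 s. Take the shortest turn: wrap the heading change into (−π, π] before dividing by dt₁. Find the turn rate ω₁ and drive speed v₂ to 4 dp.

ω₁ = -0.7444, v₂ = 3.7268

heading to target = atan2(1.5−2.5, 0.5−-5) = -0.1799
Δθ = wrap(-0.1799 − 1.3090) = -1.4889; ω₁ = Δθ/dt₁ = -0.7444
distance = √((0.5−-5)² + (1.5−2.5)²) = 5.5902; v₂ = distance/dt₂ = 3.7268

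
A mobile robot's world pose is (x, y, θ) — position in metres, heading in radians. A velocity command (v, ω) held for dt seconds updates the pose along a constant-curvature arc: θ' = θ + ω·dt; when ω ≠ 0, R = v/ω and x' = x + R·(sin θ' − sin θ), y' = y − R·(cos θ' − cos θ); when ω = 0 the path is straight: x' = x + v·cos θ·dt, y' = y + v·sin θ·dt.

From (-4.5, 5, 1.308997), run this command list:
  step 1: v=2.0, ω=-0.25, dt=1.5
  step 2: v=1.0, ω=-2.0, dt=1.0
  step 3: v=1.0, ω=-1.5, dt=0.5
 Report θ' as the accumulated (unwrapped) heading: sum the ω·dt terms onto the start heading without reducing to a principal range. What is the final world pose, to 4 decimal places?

(-2.3018, 7.1467, -1.8160)

step 1: θ'=0.9340 (R=-8.0000) → pose (-3.2046, 7.6864, 0.9340)
step 2: θ'=-1.0660 (R=-0.5000) → pose (-2.3650, 7.6309, -1.0660)
step 3: θ'=-1.8160 (R=-0.6667) → pose (-2.3018, 7.1467, -1.8160)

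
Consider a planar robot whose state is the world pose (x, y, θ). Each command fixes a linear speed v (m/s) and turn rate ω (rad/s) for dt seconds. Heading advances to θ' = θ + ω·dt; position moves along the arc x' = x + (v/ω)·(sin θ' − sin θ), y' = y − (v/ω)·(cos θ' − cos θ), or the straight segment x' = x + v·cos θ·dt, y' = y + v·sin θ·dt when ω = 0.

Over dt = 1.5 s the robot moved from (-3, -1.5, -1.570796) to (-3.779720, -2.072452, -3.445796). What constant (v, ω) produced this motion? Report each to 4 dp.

v = 0.7500, ω = -1.2500

Δθ = -3.445796 − -1.570796 = -1.875000
ω = Δθ/dt = -1.875000/1.5 = -1.2500
R = Δx/(sin θ' − sin θ) = -0.6000
v = R·ω = -0.6000·-1.2500 = 0.7500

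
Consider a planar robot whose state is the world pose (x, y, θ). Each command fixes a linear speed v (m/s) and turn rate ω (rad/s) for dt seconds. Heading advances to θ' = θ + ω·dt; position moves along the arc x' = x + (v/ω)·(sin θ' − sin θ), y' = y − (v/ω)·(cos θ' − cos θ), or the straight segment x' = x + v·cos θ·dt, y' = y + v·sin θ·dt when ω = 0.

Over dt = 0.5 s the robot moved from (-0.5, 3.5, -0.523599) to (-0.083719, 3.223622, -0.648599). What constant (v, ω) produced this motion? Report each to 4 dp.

v = 1.0000, ω = -0.2500

Δθ = -0.648599 − -0.523599 = -0.125000
ω = Δθ/dt = -0.125000/0.5 = -0.2500
R = Δx/(sin θ' − sin θ) = -4.0000
v = R·ω = -4.0000·-0.2500 = 1.0000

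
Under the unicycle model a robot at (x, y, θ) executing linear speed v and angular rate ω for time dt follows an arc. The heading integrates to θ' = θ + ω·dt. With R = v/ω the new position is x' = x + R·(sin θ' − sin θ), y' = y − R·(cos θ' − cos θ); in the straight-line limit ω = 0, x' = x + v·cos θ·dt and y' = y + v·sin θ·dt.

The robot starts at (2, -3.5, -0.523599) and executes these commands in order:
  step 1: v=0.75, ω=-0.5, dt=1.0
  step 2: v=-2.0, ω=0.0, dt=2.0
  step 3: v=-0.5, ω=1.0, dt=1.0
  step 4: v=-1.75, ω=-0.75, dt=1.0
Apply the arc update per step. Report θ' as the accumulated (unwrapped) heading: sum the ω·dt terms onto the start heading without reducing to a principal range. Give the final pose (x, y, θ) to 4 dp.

step 1: θ'=-1.0236 (R=-1.5000) → pose (2.5310, -4.0186, -1.0236)
step 2: θ'=-1.0236 (straight) → pose (0.4498, -0.6026, -1.0236)
step 3: θ'=-0.0236 (R=-0.5000) → pose (0.0346, -0.3629, -0.0236)
step 4: θ'=-0.7736 (R=2.3333) → pose (-1.5407, 0.3005, -0.7736)

(-1.5407, 0.3005, -0.7736)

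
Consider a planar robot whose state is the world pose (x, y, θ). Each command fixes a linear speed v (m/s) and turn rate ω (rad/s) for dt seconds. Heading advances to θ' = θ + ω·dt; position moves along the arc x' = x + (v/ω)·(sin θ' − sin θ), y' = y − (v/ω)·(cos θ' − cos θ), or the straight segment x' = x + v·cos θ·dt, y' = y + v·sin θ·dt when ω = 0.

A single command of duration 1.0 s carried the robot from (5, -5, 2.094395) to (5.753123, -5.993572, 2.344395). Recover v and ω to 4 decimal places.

Δθ = 2.344395 − 2.094395 = 0.250000
ω = Δθ/dt = 0.250000/1.0 = 0.2500
R = −Δy/(cos θ' − cos θ) = -5.0000
v = R·ω = -5.0000·0.2500 = -1.2500

v = -1.2500, ω = 0.2500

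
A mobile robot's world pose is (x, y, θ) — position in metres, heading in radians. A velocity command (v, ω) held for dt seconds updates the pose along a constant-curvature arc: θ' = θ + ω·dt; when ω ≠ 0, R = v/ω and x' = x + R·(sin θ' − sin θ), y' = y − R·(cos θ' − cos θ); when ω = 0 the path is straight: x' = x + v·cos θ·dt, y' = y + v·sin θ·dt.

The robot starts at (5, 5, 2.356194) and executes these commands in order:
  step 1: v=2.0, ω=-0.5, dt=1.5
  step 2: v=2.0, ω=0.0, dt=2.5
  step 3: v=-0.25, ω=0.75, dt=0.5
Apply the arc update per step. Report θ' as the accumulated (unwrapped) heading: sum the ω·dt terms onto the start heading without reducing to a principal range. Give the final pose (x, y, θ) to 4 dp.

(3.6815, 12.5625, 1.9812)

step 1: θ'=1.6062 (R=-4.0000) → pose (3.8309, 7.6869, 1.6062)
step 2: θ'=1.6062 (straight) → pose (3.6540, 12.6837, 1.6062)
step 3: θ'=1.9812 (R=-0.3333) → pose (3.6815, 12.5625, 1.9812)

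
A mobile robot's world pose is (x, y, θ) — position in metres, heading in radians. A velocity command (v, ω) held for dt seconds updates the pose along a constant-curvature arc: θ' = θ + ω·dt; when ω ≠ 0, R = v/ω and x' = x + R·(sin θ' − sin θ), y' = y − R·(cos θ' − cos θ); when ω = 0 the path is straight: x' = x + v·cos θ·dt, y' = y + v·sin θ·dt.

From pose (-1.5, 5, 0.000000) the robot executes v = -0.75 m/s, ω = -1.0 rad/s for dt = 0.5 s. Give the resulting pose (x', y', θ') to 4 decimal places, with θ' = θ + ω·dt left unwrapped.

θ' = 0.0000 + -1.0·0.5 = -0.5000
R = v/ω = -0.75/-1.0 = 0.7500
x' = -1.5 + 0.7500·(sin -0.5000 − sin 0.0000) = -1.8596
y' = 5 − 0.7500·(cos -0.5000 − cos 0.0000) = 5.0918

(-1.8596, 5.0918, -0.5000)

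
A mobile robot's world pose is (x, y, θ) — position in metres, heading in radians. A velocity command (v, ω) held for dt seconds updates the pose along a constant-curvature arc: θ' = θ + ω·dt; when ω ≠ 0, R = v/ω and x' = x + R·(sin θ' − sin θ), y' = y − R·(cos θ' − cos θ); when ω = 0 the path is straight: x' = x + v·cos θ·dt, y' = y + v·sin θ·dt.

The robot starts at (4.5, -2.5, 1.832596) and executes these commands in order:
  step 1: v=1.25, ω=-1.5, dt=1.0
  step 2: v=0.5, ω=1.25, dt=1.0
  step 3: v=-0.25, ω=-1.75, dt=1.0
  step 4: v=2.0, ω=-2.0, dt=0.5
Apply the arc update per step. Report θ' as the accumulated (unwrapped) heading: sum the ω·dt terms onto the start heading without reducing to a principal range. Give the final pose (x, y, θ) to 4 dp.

step 1: θ'=0.3326 (R=-0.8333) → pose (5.0329, -1.4967, 0.3326)
step 2: θ'=1.5826 (R=0.4000) → pose (5.3022, -1.1139, 1.5826)
step 3: θ'=-0.1674 (R=0.1429) → pose (5.1356, -1.2564, -0.1674)
step 4: θ'=-1.1674 (R=-1.0000) → pose (5.8887, -1.8499, -1.1674)

(5.8887, -1.8499, -1.1674)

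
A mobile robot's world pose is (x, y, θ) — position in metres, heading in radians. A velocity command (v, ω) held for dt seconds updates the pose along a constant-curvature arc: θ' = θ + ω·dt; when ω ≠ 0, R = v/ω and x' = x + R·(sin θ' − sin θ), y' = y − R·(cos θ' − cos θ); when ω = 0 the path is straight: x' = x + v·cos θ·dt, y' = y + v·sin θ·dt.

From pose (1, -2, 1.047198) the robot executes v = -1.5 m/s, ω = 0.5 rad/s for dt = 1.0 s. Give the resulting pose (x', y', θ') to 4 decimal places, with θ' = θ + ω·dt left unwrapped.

(0.5989, -3.4292, 1.5472)

θ' = 1.0472 + 0.5·1.0 = 1.5472
R = v/ω = -1.5/0.5 = -3.0000
x' = 1 + -3.0000·(sin 1.5472 − sin 1.0472) = 0.5989
y' = -2 − -3.0000·(cos 1.5472 − cos 1.0472) = -3.4292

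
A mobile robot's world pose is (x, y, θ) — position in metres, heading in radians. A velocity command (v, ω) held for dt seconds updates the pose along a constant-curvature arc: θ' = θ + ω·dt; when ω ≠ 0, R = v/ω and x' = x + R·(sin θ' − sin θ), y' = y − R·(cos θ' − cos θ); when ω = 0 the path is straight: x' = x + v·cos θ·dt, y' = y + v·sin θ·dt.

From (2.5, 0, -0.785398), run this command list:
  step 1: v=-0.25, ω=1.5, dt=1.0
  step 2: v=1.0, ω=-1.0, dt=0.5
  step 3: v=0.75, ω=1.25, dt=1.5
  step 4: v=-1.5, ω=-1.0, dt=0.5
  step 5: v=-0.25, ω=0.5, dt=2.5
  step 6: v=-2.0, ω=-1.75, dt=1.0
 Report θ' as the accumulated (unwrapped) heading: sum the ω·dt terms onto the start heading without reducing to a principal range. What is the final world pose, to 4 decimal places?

step 1: θ'=0.7146 (R=-0.1667) → pose (2.2729, 0.0080, 0.7146)
step 2: θ'=0.2146 (R=-1.0000) → pose (2.7153, 0.2297, 0.2146)
step 3: θ'=2.0896 (R=0.6000) → pose (3.1086, 1.1135, 2.0896)
step 4: θ'=1.5896 (R=1.5000) → pose (3.3057, 0.3979, 1.5896)
step 5: θ'=2.8396 (R=-0.5000) → pose (3.6569, -0.0700, 2.8396)
step 6: θ'=1.0896 (R=1.1429) → pose (4.3300, -1.6901, 1.0896)

(4.3300, -1.6901, 1.0896)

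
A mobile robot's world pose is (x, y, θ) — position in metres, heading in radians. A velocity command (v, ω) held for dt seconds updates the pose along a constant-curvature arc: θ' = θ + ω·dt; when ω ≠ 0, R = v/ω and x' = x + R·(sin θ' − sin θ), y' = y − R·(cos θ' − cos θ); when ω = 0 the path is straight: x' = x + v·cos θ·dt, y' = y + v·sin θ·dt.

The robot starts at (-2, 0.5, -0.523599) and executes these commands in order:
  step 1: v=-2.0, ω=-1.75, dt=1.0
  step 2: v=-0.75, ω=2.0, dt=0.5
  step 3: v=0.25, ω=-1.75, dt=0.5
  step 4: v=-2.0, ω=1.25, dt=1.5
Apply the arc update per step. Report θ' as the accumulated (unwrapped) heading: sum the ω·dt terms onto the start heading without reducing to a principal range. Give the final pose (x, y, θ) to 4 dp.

(-3.1531, 4.8752, -0.2736)

step 1: θ'=-2.2736 (R=1.1429) → pose (-2.3006, 2.2284, -2.2736)
step 2: θ'=-1.2736 (R=-0.3750) → pose (-2.2282, 2.5806, -1.2736)
step 3: θ'=-2.1486 (R=-0.1429) → pose (-2.2451, 2.4608, -2.1486)
step 4: θ'=-0.2736 (R=-1.6000) → pose (-3.1531, 4.8752, -0.2736)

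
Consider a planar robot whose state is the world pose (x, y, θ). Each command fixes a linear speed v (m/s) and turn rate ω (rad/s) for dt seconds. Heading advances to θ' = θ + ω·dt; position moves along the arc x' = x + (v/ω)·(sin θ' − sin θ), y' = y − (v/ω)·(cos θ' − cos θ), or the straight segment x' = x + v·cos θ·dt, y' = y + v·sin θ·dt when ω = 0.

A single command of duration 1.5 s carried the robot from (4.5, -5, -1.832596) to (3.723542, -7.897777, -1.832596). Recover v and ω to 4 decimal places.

Δθ = -1.832596 − -1.832596 = 0.000000
ω = Δθ/dt = 0.000000/1.5 = 0.0000
ω = 0 → v = (Δx·cos θ + Δy·sin θ)/dt = 2.0000

v = 2.0000, ω = 0.0000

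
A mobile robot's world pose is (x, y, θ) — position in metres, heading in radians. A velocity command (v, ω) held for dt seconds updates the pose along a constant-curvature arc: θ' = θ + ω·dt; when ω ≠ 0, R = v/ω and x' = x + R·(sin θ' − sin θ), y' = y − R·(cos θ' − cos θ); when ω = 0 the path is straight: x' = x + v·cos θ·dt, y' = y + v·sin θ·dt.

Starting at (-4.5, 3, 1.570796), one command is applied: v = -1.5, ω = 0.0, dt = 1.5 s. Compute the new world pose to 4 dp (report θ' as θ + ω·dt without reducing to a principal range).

(-4.5000, 0.7500, 1.5708)

θ' = 1.5708 + 0.0·1.5 = 1.5708
ω = 0 → straight: x' = -4.5 + -1.5·cos(1.5708)·1.5 = -4.5000
y' = 3 + -1.5·sin(1.5708)·1.5 = 0.7500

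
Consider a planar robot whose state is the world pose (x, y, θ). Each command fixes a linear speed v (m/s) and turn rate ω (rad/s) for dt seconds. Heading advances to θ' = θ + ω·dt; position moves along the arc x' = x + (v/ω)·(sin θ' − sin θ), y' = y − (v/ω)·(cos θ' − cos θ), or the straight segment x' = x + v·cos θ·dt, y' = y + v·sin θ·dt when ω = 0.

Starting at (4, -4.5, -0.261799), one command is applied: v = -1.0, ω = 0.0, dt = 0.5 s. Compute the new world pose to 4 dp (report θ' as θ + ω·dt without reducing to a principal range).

θ' = -0.2618 + 0.0·0.5 = -0.2618
ω = 0 → straight: x' = 4 + -1.0·cos(-0.2618)·0.5 = 3.5170
y' = -4.5 + -1.0·sin(-0.2618)·0.5 = -4.3706

(3.5170, -4.3706, -0.2618)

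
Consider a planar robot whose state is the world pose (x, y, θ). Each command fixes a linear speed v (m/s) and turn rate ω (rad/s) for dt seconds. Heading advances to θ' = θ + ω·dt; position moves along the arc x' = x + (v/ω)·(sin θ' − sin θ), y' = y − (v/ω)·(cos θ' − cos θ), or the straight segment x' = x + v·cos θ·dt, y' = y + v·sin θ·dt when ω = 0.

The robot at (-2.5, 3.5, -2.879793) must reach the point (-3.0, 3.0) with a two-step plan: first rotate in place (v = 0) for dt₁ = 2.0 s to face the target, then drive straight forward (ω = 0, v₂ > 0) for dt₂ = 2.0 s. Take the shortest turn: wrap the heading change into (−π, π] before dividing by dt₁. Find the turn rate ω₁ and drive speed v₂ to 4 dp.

heading to target = atan2(3−3.5, -3−-2.5) = -2.3562
Δθ = wrap(-2.3562 − -2.8798) = 0.5236; ω₁ = Δθ/dt₁ = 0.2618
distance = √((-3−-2.5)² + (3−3.5)²) = 0.7071; v₂ = distance/dt₂ = 0.3536

ω₁ = 0.2618, v₂ = 0.3536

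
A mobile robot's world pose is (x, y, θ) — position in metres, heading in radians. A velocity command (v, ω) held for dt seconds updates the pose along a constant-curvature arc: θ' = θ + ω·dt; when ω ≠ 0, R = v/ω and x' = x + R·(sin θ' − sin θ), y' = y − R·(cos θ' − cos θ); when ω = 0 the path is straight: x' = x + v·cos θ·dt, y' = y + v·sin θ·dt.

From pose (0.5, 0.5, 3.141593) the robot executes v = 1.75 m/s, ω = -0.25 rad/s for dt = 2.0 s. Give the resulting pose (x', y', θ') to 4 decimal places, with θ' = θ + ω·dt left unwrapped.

(-2.8560, 1.3569, 2.6416)

θ' = 3.1416 + -0.25·2.0 = 2.6416
R = v/ω = 1.75/-0.25 = -7.0000
x' = 0.5 + -7.0000·(sin 2.6416 − sin 3.1416) = -2.8560
y' = 0.5 − -7.0000·(cos 2.6416 − cos 3.1416) = 1.3569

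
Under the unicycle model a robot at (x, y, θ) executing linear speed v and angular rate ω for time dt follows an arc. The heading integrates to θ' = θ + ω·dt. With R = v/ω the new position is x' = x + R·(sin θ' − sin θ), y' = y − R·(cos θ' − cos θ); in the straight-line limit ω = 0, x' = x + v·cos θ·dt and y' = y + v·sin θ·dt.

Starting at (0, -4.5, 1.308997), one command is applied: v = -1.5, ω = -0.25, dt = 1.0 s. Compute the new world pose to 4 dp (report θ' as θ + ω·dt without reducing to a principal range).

(-0.5644, -5.8856, 1.0590)

θ' = 1.3090 + -0.25·1.0 = 1.0590
R = v/ω = -1.5/-0.25 = 6.0000
x' = 0 + 6.0000·(sin 1.0590 − sin 1.3090) = -0.5644
y' = -4.5 − 6.0000·(cos 1.0590 − cos 1.3090) = -5.8856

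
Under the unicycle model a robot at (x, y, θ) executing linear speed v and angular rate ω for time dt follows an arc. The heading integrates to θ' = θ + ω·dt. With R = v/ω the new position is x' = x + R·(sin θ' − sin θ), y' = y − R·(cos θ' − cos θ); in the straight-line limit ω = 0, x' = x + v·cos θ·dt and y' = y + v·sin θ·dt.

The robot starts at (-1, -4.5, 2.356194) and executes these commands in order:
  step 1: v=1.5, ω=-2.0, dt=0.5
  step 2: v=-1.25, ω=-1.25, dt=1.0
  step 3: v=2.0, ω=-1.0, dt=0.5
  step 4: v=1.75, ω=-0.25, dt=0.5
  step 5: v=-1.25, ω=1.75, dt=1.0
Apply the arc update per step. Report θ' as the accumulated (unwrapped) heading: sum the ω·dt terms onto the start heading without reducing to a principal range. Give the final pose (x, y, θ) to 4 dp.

(-1.3368, -5.5008, 1.2312)

step 1: θ'=1.3562 (R=-0.7500) → pose (-1.2025, -3.8100, 1.3562)
step 2: θ'=0.1062 (R=1.0000) → pose (-2.0735, -4.5914, 0.1062)
step 3: θ'=-0.3938 (R=-2.0000) → pose (-1.0941, -4.7332, -0.3938)
step 4: θ'=-0.5188 (R=-7.0000) → pose (-0.3092, -5.1185, -0.5188)
step 5: θ'=1.2312 (R=-0.7143) → pose (-1.3368, -5.5008, 1.2312)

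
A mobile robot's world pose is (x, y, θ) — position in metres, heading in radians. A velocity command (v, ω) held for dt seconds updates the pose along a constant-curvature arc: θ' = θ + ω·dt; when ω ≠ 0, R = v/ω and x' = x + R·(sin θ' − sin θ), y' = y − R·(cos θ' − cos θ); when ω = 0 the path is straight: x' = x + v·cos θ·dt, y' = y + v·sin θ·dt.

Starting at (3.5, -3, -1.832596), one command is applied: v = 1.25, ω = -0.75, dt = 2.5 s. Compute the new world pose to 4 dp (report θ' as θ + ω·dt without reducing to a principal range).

θ' = -1.8326 + -0.75·2.5 = -3.7076
R = v/ω = 1.25/-0.75 = -1.6667
x' = 3.5 + -1.6667·(sin -3.7076 − sin -1.8326) = 0.9964
y' = -3 − -1.6667·(cos -3.7076 − cos -1.8326) = -3.9754

(0.9964, -3.9754, -3.7076)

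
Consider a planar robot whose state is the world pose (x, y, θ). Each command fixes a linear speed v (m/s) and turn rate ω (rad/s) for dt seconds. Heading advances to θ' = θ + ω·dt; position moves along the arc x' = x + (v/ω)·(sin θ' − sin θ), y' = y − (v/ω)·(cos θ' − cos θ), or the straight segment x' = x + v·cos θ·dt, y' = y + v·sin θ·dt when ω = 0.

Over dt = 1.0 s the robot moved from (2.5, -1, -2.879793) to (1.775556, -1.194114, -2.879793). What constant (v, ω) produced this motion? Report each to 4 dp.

Δθ = -2.879793 − -2.879793 = 0.000000
ω = Δθ/dt = 0.000000/1.0 = 0.0000
ω = 0 → v = (Δx·cos θ + Δy·sin θ)/dt = 0.7500

v = 0.7500, ω = 0.0000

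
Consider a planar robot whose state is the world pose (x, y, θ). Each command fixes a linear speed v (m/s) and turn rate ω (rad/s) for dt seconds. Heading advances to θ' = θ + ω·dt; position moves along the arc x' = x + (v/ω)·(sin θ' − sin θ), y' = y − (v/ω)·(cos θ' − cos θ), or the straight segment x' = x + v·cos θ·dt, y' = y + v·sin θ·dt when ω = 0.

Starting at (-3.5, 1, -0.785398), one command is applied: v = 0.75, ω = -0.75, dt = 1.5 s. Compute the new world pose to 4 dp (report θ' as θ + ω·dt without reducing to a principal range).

(-3.2642, -0.0402, -1.9104)

θ' = -0.7854 + -0.75·1.5 = -1.9104
R = v/ω = 0.75/-0.75 = -1.0000
x' = -3.5 + -1.0000·(sin -1.9104 − sin -0.7854) = -3.2642
y' = 1 − -1.0000·(cos -1.9104 − cos -0.7854) = -0.0402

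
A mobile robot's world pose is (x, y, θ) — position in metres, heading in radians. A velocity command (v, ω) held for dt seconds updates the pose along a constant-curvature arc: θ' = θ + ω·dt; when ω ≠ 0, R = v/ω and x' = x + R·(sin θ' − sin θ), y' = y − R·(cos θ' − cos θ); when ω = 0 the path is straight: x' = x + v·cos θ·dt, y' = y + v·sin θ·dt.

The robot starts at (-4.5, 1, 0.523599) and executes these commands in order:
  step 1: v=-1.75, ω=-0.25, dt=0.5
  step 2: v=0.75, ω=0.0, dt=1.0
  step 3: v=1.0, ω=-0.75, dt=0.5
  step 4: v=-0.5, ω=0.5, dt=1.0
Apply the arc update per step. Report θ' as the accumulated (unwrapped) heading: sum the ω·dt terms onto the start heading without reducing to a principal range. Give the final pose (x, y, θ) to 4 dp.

step 1: θ'=0.3986 (R=7.0000) → pose (-5.2831, 0.6109, 0.3986)
step 2: θ'=0.3986 (straight) → pose (-4.5919, 0.9020, 0.3986)
step 3: θ'=0.0236 (R=-1.3333) → pose (-4.1059, 1.0062, 0.0236)
step 4: θ'=0.5236 (R=-1.0000) → pose (-4.5823, 0.8725, 0.5236)

(-4.5823, 0.8725, 0.5236)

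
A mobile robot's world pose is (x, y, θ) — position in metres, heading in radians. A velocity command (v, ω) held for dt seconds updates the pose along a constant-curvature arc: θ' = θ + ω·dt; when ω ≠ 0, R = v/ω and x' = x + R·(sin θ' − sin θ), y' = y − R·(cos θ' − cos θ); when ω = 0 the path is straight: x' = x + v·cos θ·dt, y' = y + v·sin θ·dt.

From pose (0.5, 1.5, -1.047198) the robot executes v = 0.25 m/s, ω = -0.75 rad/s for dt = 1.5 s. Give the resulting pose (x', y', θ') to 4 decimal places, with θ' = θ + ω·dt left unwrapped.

(0.4862, 1.1447, -2.1722)

θ' = -1.0472 + -0.75·1.5 = -2.1722
R = v/ω = 0.25/-0.75 = -0.3333
x' = 0.5 + -0.3333·(sin -2.1722 − sin -1.0472) = 0.4862
y' = 1.5 − -0.3333·(cos -2.1722 − cos -1.0472) = 1.1447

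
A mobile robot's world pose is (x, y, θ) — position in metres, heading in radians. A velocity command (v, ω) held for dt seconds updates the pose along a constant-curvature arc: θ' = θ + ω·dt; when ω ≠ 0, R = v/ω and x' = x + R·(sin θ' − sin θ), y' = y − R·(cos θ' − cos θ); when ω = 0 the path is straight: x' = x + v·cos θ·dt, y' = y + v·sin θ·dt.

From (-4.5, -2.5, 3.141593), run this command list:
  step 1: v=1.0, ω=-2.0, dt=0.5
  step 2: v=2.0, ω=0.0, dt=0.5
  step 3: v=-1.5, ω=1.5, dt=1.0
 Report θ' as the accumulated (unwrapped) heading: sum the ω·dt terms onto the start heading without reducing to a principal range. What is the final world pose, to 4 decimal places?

step 1: θ'=2.1416 (R=-0.5000) → pose (-4.9207, -2.2702, 2.1416)
step 2: θ'=2.1416 (straight) → pose (-5.4610, -1.4287, 2.1416)
step 3: θ'=3.6416 (R=-1.0000) → pose (-4.1401, -1.7660, 3.6416)

(-4.1401, -1.7660, 3.6416)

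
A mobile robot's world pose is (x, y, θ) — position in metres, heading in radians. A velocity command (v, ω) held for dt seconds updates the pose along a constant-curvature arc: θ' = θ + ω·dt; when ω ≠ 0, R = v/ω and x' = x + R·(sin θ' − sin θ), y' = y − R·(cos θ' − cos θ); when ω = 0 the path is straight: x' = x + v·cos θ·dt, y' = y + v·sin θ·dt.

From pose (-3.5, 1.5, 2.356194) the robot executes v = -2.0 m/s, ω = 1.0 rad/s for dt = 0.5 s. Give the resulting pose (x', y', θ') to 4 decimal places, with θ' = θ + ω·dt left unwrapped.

(-2.6489, 0.9951, 2.8562)

θ' = 2.3562 + 1.0·0.5 = 2.8562
R = v/ω = -2.0/1.0 = -2.0000
x' = -3.5 + -2.0000·(sin 2.8562 − sin 2.3562) = -2.6489
y' = 1.5 − -2.0000·(cos 2.8562 − cos 2.3562) = 0.9951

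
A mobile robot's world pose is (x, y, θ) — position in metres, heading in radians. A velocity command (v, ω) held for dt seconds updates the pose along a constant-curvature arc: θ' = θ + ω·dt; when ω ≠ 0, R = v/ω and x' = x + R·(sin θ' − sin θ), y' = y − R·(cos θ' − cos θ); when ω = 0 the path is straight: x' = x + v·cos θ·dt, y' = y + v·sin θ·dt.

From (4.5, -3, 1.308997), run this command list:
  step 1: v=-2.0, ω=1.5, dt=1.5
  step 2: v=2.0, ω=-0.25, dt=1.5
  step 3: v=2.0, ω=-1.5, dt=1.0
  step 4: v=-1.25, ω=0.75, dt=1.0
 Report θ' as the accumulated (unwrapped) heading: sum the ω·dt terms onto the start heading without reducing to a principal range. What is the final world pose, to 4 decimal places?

(2.6158, -5.1404, 2.4340)

step 1: θ'=3.5590 (R=-1.3333) → pose (6.3284, -4.5640, 3.5590)
step 2: θ'=3.1840 (R=-8.0000) → pose (3.4244, -5.2436, 3.1840)
step 3: θ'=1.6840 (R=-1.3333) → pose (2.0431, -4.0621, 1.6840)
step 4: θ'=2.4340 (R=-1.6667) → pose (2.6158, -5.1404, 2.4340)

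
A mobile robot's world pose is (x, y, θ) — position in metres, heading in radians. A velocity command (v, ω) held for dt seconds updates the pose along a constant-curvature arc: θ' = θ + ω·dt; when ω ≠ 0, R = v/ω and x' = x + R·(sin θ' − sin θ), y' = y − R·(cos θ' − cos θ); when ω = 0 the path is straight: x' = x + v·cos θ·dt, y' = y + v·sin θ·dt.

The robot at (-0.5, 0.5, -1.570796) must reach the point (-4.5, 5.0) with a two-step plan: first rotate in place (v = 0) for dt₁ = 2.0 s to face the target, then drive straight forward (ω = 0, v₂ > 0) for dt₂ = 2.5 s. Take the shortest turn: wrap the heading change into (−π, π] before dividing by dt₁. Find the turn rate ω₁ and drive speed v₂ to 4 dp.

heading to target = atan2(5−0.5, -4.5−-0.5) = 2.2974
Δθ = wrap(2.2974 − -1.5708) = -2.4150; ω₁ = Δθ/dt₁ = -1.2075
distance = √((-4.5−-0.5)² + (5−0.5)²) = 6.0208; v₂ = distance/dt₂ = 2.4083

ω₁ = -1.2075, v₂ = 2.4083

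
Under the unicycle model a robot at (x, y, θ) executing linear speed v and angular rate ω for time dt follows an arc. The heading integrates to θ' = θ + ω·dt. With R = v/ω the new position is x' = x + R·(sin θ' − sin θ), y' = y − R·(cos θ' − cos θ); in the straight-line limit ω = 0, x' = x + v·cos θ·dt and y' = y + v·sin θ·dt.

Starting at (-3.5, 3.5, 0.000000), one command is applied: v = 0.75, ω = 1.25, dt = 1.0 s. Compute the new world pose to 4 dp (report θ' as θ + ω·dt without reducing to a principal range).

θ' = 0.0000 + 1.25·1.0 = 1.2500
R = v/ω = 0.75/1.25 = 0.6000
x' = -3.5 + 0.6000·(sin 1.2500 − sin 0.0000) = -2.9306
y' = 3.5 − 0.6000·(cos 1.2500 − cos 0.0000) = 3.9108

(-2.9306, 3.9108, 1.2500)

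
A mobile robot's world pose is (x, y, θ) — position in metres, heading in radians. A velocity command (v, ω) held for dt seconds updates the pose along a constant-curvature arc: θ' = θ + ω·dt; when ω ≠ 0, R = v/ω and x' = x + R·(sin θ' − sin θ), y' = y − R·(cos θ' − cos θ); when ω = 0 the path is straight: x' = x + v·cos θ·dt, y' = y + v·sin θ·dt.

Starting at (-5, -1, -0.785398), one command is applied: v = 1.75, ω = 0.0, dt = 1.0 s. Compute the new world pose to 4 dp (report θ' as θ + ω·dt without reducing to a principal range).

θ' = -0.7854 + 0.0·1.0 = -0.7854
ω = 0 → straight: x' = -5 + 1.75·cos(-0.7854)·1.0 = -3.7626
y' = -1 + 1.75·sin(-0.7854)·1.0 = -2.2374

(-3.7626, -2.2374, -0.7854)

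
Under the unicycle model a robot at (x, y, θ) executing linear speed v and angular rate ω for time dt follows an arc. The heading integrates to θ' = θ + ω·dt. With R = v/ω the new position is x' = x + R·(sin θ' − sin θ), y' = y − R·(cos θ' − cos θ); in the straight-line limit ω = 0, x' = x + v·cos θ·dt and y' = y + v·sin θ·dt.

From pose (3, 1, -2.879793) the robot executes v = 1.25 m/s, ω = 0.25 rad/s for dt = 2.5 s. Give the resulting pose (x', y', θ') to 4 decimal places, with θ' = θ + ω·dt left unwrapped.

θ' = -2.8798 + 0.25·2.5 = -2.2548
R = v/ω = 1.25/0.25 = 5.0000
x' = 3 + 5.0000·(sin -2.2548 − sin -2.8798) = 0.4188
y' = 1 − 5.0000·(cos -2.2548 − cos -2.8798) = -0.6702

(0.4188, -0.6702, -2.2548)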